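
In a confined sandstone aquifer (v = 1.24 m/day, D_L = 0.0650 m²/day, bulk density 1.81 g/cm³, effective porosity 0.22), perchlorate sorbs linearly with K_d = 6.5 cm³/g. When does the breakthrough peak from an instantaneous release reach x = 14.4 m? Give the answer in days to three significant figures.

Retardation factor R = 1 + ρ_b·K_d/n = 1 + 1.81 × 6.5/0.22 = 54.48.
Sorption retards both mechanisms: v_R = v/R = 0.02276 m/day, D_R = D/R = 0.001193 m²/day.
Peak time from v_R²t² + 2D_R t − x² = 0: t = (√(D_R² + v_R²x²) − D_R)/v_R².
√(D_R² + v_R²x²) = √(0.001193² + 0.02276² × 14.4²) = 0.3277; v_R² = 0.0005180.
t = (0.3277 − 0.001193)/0.0005180 = 630 days.

630 days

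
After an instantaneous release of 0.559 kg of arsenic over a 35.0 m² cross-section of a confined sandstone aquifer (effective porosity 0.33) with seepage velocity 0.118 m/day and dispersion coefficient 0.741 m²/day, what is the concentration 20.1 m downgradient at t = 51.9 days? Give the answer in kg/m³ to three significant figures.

0.000618 kg/m³

For an instantaneous plane source, C(x,t) = M/(n_e·A·√(4πDt)) · exp(−(x−vt)²/(4Dt)), with n_e·A the pore (flow) area.
Plume center vt = 0.118 × 51.9 = 6.1242 m, so the well at 20.1 m is 13.9758 m downgradient of the peak.
√(4πDt) = 21.98 m, giving peak height M/(n_e·A·√(4πDt)) = 0.559/(0.33 × 35.0 × 21.98) = 0.002202 kg/m³.
(x−vt)²/(4Dt) = (13.9758)²/(4 × 0.741 × 51.9) = 1.270; exp(−1.270) = 0.2808.
C = 0.002202 × 0.2808 = 0.000618 kg/m³.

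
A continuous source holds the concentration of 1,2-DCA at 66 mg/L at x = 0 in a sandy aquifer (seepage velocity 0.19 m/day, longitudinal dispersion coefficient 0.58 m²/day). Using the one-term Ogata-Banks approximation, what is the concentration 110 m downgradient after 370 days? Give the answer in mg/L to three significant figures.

For a continuous step input, C/C₀ ≈ ½·erfc((x−vt)/(2√(Dt))).
vt = 0.19 × 370 = 70.3 m and 2√(Dt) = 2√(0.58 × 370) = 29.30 m.
Argument (x−vt)/(2√(Dt)) = (110 − 70.3)/29.30 = 1.355; ½·erfc(1.355) = 0.02767.
C = 66 × 0.02767 = 1.83 mg/L.

1.83 mg/L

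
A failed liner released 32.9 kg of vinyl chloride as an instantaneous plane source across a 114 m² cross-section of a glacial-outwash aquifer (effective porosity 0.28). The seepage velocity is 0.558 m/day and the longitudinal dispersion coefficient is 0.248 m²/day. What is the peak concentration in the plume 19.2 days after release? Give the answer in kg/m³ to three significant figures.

The peak of an instantaneous 1D plume sits at x = vt; there the Gaussian factor is 1 and C_max = M/(n_e·A·√(4πDt)), where n_e·A is the pore area the mass is dissolved in.
√(4πDt) = √(4π × 0.248 × 19.2) = 7.735 m, so C_max = 32.9/(0.28 × 114 × 7.735) = 0.133 kg/m³.

0.133 kg/m³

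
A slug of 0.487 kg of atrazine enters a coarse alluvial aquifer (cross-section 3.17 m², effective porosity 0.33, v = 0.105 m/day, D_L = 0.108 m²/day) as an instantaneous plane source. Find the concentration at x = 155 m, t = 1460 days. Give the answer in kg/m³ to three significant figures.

For an instantaneous plane source, C(x,t) = M/(n_e·A·√(4πDt)) · exp(−(x−vt)²/(4Dt)), with n_e·A the pore (flow) area.
Plume center vt = 0.105 × 1460 = 153.3 m, so the well at 155 m is 1.7 m downgradient of the peak.
√(4πDt) = 44.51 m, giving peak height M/(n_e·A·√(4πDt)) = 0.487/(0.33 × 3.17 × 44.51) = 0.01046 kg/m³.
(x−vt)²/(4Dt) = (1.7)²/(4 × 0.108 × 1460) = 0.004582; exp(−0.004582) = 0.9954.
C = 0.01046 × 0.9954 = 0.0104 kg/m³.

0.0104 kg/m³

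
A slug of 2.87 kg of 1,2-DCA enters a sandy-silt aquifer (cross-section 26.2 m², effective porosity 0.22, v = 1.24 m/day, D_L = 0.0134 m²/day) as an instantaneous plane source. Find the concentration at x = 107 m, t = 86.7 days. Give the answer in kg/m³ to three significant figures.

For an instantaneous plane source, C(x,t) = M/(n_e·A·√(4πDt)) · exp(−(x−vt)²/(4Dt)), with n_e·A the pore (flow) area.
Plume center vt = 1.24 × 86.7 = 107.508 m, so the well at 107 m is 0.508 m upgradient of the peak.
√(4πDt) = 3.821 m, giving peak height M/(n_e·A·√(4πDt)) = 2.87/(0.22 × 26.2 × 3.821) = 0.1303 kg/m³.
(x−vt)²/(4Dt) = (-0.508)²/(4 × 0.0134 × 86.7) = 0.05553; exp(−0.05553) = 0.9460.
C = 0.1303 × 0.9460 = 0.123 kg/m³.

0.123 kg/m³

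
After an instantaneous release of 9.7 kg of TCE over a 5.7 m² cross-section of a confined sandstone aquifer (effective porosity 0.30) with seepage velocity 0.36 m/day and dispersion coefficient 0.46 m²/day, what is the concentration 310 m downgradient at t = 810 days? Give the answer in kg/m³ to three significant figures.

For an instantaneous plane source, C(x,t) = M/(n_e·A·√(4πDt)) · exp(−(x−vt)²/(4Dt)), with n_e·A the pore (flow) area.
Plume center vt = 0.36 × 810 = 291.6 m, so the well at 310 m is 18.4 m downgradient of the peak.
√(4πDt) = 68.43 m, giving peak height M/(n_e·A·√(4πDt)) = 9.7/(0.30 × 5.7 × 68.43) = 0.08290 kg/m³.
(x−vt)²/(4Dt) = (18.4)²/(4 × 0.46 × 810) = 0.2272; exp(−0.2272) = 0.7968.
C = 0.08290 × 0.7968 = 0.0661 kg/m³.

0.0661 kg/m³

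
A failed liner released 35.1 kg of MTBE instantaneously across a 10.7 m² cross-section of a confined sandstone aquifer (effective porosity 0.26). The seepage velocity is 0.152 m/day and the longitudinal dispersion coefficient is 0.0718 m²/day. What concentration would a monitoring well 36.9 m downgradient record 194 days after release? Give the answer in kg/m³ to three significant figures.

For an instantaneous plane source, C(x,t) = M/(n_e·A·√(4πDt)) · exp(−(x−vt)²/(4Dt)), with n_e·A the pore (flow) area.
Plume center vt = 0.152 × 194 = 29.488 m, so the well at 36.9 m is 7.412 m downgradient of the peak.
√(4πDt) = 13.23 m, giving peak height M/(n_e·A·√(4πDt)) = 35.1/(0.26 × 10.7 × 13.23) = 0.9537 kg/m³.
(x−vt)²/(4Dt) = (7.412)²/(4 × 0.0718 × 194) = 0.9860; exp(−0.9860) = 0.3731.
C = 0.9537 × 0.3731 = 0.356 kg/m³.

0.356 kg/m³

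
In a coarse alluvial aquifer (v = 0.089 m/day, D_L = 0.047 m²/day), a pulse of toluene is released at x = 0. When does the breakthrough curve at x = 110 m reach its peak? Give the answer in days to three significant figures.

1230 days

For the 1D instantaneous-source solution, setting ∂C/∂t = 0 at fixed x gives v²t² + 2Dt − x² = 0, so t = (√(D² + v²x²) − D)/v².
√(D² + v²x²) = √(0.047² + 0.089² × 110²) = 9.790; v² = 0.007921.
t = (9.790 − 0.047)/0.007921 = 1230 days (vs. the pure-advection estimate x/v = 1240 d).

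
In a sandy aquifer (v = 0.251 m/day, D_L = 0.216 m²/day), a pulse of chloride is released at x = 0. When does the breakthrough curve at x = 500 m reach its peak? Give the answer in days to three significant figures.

For the 1D instantaneous-source solution, setting ∂C/∂t = 0 at fixed x gives v²t² + 2Dt − x² = 0, so t = (√(D² + v²x²) − D)/v².
√(D² + v²x²) = √(0.216² + 0.251² × 500²) = 125.5; v² = 0.063001.
t = (125.5 − 0.216)/0.063001 = 1990 days (vs. the pure-advection estimate x/v = 1990 d).

1990 days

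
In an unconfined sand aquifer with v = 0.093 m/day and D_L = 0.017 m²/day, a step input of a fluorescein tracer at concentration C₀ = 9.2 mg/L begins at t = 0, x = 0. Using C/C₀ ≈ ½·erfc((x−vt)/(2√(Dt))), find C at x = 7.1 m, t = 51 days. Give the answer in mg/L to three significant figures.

0.338 mg/L

For a continuous step input, C/C₀ ≈ ½·erfc((x−vt)/(2√(Dt))).
vt = 0.093 × 51 = 4.743 m and 2√(Dt) = 2√(0.017 × 51) = 1.862 m.
Argument (x−vt)/(2√(Dt)) = (7.1 − 4.743)/1.862 = 1.266; ½·erfc(1.266) = 0.03670.
C = 9.2 × 0.03670 = 0.338 mg/L.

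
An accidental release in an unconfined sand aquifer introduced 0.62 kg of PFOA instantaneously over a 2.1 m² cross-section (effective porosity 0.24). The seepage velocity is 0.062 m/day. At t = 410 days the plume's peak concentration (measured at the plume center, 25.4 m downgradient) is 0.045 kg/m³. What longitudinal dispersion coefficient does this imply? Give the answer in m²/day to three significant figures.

0.145 m²/day

At the plume center C_max = M/(n_e·A·√(4πDt)), so D = M²/(4πt·(n_e·A·C_max)²).
n_e·A·C_max = 0.24 × 2.1 × 0.045 = 0.02268 kg/m.
D = 0.62²/(4π × 410 × 0.02268²) = 0.145 m²/day.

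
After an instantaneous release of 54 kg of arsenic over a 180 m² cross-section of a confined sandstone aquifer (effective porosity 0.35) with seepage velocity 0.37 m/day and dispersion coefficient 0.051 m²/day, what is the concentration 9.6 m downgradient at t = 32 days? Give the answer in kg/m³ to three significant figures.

For an instantaneous plane source, C(x,t) = M/(n_e·A·√(4πDt)) · exp(−(x−vt)²/(4Dt)), with n_e·A the pore (flow) area.
Plume center vt = 0.37 × 32 = 11.84 m, so the well at 9.6 m is 2.24 m upgradient of the peak.
√(4πDt) = 4.529 m, giving peak height M/(n_e·A·√(4πDt)) = 54/(0.35 × 180 × 4.529) = 0.1893 kg/m³.
(x−vt)²/(4Dt) = (-2.24)²/(4 × 0.051 × 32) = 0.7686; exp(−0.7686) = 0.4637.
C = 0.1893 × 0.4637 = 0.0878 kg/m³.

0.0878 kg/m³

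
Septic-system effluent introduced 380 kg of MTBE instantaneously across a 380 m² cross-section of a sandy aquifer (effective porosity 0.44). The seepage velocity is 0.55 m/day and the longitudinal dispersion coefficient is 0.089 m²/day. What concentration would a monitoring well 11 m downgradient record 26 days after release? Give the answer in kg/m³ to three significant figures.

For an instantaneous plane source, C(x,t) = M/(n_e·A·√(4πDt)) · exp(−(x−vt)²/(4Dt)), with n_e·A the pore (flow) area.
Plume center vt = 0.55 × 26 = 14.3 m, so the well at 11 m is 3.3 m upgradient of the peak.
√(4πDt) = 5.392 m, giving peak height M/(n_e·A·√(4πDt)) = 380/(0.44 × 380 × 5.392) = 0.4215 kg/m³.
(x−vt)²/(4Dt) = (-3.3)²/(4 × 0.089 × 26) = 1.177; exp(−1.177) = 0.3082.
C = 0.4215 × 0.3082 = 0.130 kg/m³.

0.130 kg/m³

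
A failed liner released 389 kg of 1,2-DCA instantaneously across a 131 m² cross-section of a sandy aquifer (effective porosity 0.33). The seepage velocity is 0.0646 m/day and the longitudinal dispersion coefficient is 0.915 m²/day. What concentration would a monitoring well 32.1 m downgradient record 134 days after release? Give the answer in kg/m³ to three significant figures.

0.0748 kg/m³

For an instantaneous plane source, C(x,t) = M/(n_e·A·√(4πDt)) · exp(−(x−vt)²/(4Dt)), with n_e·A the pore (flow) area.
Plume center vt = 0.0646 × 134 = 8.6564 m, so the well at 32.1 m is 23.4436 m downgradient of the peak.
√(4πDt) = 39.25 m, giving peak height M/(n_e·A·√(4πDt)) = 389/(0.33 × 131 × 39.25) = 0.2293 kg/m³.
(x−vt)²/(4Dt) = (23.4436)²/(4 × 0.915 × 134) = 1.121; exp(−1.121) = 0.3260.
C = 0.2293 × 0.3260 = 0.0748 kg/m³.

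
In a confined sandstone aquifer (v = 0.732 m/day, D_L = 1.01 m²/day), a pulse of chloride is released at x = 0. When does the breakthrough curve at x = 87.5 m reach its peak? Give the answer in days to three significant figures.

For the 1D instantaneous-source solution, setting ∂C/∂t = 0 at fixed x gives v²t² + 2Dt − x² = 0, so t = (√(D² + v²x²) − D)/v².
√(D² + v²x²) = √(1.01² + 0.732² × 87.5²) = 64.06; v² = 0.535824.
t = (64.06 − 1.01)/0.535824 = 118 days (vs. the pure-advection estimate x/v = 120 d).

118 days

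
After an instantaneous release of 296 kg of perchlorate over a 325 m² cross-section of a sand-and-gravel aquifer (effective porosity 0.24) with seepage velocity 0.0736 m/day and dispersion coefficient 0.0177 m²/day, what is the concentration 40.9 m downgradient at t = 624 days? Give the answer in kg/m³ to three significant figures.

0.182 kg/m³

For an instantaneous plane source, C(x,t) = M/(n_e·A·√(4πDt)) · exp(−(x−vt)²/(4Dt)), with n_e·A the pore (flow) area.
Plume center vt = 0.0736 × 624 = 45.9264 m, so the well at 40.9 m is 5.0264 m upgradient of the peak.
√(4πDt) = 11.78 m, giving peak height M/(n_e·A·√(4πDt)) = 296/(0.24 × 325 × 11.78) = 0.3221 kg/m³.
(x−vt)²/(4Dt) = (-5.0264)²/(4 × 0.0177 × 624) = 0.5719; exp(−0.5719) = 0.5645.
C = 0.3221 × 0.5645 = 0.182 kg/m³.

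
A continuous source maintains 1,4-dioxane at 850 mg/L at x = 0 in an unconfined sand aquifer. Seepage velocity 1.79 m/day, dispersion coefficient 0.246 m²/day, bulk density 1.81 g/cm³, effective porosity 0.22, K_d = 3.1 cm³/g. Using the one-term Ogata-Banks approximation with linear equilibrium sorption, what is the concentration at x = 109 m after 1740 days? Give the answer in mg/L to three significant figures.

Retardation factor R = 1 + ρ_b·K_d/n = 1 + 1.81 × 3.1/0.22 = 26.50.
Sorption retards both mechanisms: v_R = v/R = 0.06755 m/day, D_R = D/R = 0.009283 m²/day.
v_R·t = 0.06755 × 1740 = 117.537 m; 2√(D_R t) = 8.038 m; argument = (109 − 117.537)/8.038 = -1.062.
C = C₀ × ½·erfc(-1.062) = 850 × 0.9334 = 793 mg/L.

793 mg/L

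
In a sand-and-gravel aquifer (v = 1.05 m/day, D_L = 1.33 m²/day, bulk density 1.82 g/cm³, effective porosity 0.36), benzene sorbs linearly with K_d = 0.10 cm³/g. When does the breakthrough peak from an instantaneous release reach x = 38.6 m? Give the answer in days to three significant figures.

53.6 days

Retardation factor R = 1 + ρ_b·K_d/n = 1 + 1.82 × 0.10/0.36 = 1.506.
Sorption retards both mechanisms: v_R = v/R = 0.6972 m/day, D_R = D/R = 0.8831 m²/day.
Peak time from v_R²t² + 2D_R t − x² = 0: t = (√(D_R² + v_R²x²) − D_R)/v_R².
√(D_R² + v_R²x²) = √(0.8831² + 0.6972² × 38.6²) = 26.93; v_R² = 0.4861.
t = (26.93 − 0.8831)/0.4861 = 53.6 days.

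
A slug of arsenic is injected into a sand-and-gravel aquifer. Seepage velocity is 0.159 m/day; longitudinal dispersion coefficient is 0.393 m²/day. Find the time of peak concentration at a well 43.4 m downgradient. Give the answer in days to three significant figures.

258 days

For the 1D instantaneous-source solution, setting ∂C/∂t = 0 at fixed x gives v²t² + 2Dt − x² = 0, so t = (√(D² + v²x²) − D)/v².
√(D² + v²x²) = √(0.393² + 0.159² × 43.4²) = 6.912; v² = 0.025281.
t = (6.912 − 0.393)/0.025281 = 258 days (vs. the pure-advection estimate x/v = 273 d).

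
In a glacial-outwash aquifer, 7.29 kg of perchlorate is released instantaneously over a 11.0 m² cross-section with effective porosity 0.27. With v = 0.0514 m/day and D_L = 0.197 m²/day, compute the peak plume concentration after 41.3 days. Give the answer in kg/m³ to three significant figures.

0.243 kg/m³

The peak of an instantaneous 1D plume sits at x = vt; there the Gaussian factor is 1 and C_max = M/(n_e·A·√(4πDt)), where n_e·A is the pore area the mass is dissolved in.
√(4πDt) = √(4π × 0.197 × 41.3) = 10.11 m, so C_max = 7.29/(0.27 × 11.0 × 10.11) = 0.243 kg/m³.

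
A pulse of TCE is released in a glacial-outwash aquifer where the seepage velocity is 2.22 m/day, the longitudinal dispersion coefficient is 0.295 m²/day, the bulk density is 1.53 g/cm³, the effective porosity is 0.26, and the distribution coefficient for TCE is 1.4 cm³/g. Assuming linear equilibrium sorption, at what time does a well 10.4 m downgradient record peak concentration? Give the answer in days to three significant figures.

Retardation factor R = 1 + ρ_b·K_d/n = 1 + 1.53 × 1.4/0.26 = 9.238.
Sorption retards both mechanisms: v_R = v/R = 0.2403 m/day, D_R = D/R = 0.03193 m²/day.
Peak time from v_R²t² + 2D_R t − x² = 0: t = (√(D_R² + v_R²x²) − D_R)/v_R².
√(D_R² + v_R²x²) = √(0.03193² + 0.2403² × 10.4²) = 2.499; v_R² = 0.05774.
t = (2.499 − 0.03193)/0.05774 = 42.7 days.

42.7 days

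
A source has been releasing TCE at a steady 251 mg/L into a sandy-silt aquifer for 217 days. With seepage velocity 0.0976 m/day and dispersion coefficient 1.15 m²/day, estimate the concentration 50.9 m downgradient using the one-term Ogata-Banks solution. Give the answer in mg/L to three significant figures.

For a continuous step input, C/C₀ ≈ ½·erfc((x−vt)/(2√(Dt))).
vt = 0.0976 × 217 = 21.1792 m and 2√(Dt) = 2√(1.15 × 217) = 31.59 m.
Argument (x−vt)/(2√(Dt)) = (50.9 − 21.1792)/31.59 = 0.9408; ½·erfc(0.9408) = 0.09168.
C = 251 × 0.09168 = 23.0 mg/L.

23.0 mg/L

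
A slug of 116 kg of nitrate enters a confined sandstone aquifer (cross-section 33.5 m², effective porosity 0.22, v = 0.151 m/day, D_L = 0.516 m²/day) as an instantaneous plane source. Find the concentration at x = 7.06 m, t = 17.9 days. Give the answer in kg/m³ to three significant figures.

0.874 kg/m³

For an instantaneous plane source, C(x,t) = M/(n_e·A·√(4πDt)) · exp(−(x−vt)²/(4Dt)), with n_e·A the pore (flow) area.
Plume center vt = 0.151 × 17.9 = 2.7029 m, so the well at 7.06 m is 4.3571 m downgradient of the peak.
√(4πDt) = 10.77 m, giving peak height M/(n_e·A·√(4πDt)) = 116/(0.22 × 33.5 × 10.77) = 1.461 kg/m³.
(x−vt)²/(4Dt) = (4.3571)²/(4 × 0.516 × 17.9) = 0.5138; exp(−0.5138) = 0.5982.
C = 1.461 × 0.5982 = 0.874 kg/m³.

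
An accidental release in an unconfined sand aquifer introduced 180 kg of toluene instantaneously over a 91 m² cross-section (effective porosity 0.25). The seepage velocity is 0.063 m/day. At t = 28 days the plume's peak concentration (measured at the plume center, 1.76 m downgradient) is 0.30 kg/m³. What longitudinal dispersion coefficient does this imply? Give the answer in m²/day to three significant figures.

At the plume center C_max = M/(n_e·A·√(4πDt)), so D = M²/(4πt·(n_e·A·C_max)²).
n_e·A·C_max = 0.25 × 91 × 0.30 = 6.825 kg/m.
D = 180²/(4π × 28 × 6.825²) = 1.98 m²/day.

1.98 m²/day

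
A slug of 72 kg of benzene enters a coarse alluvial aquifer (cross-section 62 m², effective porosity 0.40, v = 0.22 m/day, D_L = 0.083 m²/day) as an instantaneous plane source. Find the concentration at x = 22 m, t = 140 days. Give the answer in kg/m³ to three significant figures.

For an instantaneous plane source, C(x,t) = M/(n_e·A·√(4πDt)) · exp(−(x−vt)²/(4Dt)), with n_e·A the pore (flow) area.
Plume center vt = 0.22 × 140 = 30.8 m, so the well at 22 m is 8.8 m upgradient of the peak.
√(4πDt) = 12.08 m, giving peak height M/(n_e·A·√(4πDt)) = 72/(0.40 × 62 × 12.08) = 0.2403 kg/m³.
(x−vt)²/(4Dt) = (-8.8)²/(4 × 0.083 × 140) = 1.666; exp(−1.666) = 0.1890.
C = 0.2403 × 0.1890 = 0.0454 kg/m³.

0.0454 kg/m³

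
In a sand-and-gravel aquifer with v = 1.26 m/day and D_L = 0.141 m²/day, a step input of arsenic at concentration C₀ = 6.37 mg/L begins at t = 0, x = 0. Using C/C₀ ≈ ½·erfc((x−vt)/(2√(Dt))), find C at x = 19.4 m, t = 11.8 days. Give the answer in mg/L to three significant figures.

0.0413 mg/L

For a continuous step input, C/C₀ ≈ ½·erfc((x−vt)/(2√(Dt))).
vt = 1.26 × 11.8 = 14.868 m and 2√(Dt) = 2√(0.141 × 11.8) = 2.580 m.
Argument (x−vt)/(2√(Dt)) = (19.4 − 14.868)/2.580 = 1.757; ½·erfc(1.757) = 0.006482.
C = 6.37 × 0.006482 = 0.0413 mg/L.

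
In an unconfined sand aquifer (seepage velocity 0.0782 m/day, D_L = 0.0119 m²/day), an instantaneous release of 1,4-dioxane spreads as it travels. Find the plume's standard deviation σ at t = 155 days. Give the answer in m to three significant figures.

1.92 m

Dispersive spreading gives a Gaussian with σ² = 2Dt; advection only shifts the center.
σ = √(2 × 0.0119 × 155) = 1.92 m.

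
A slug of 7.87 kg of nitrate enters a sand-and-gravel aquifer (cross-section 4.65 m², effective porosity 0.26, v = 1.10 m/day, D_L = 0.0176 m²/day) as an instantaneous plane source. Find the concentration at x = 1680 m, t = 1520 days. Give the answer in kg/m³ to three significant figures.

For an instantaneous plane source, C(x,t) = M/(n_e·A·√(4πDt)) · exp(−(x−vt)²/(4Dt)), with n_e·A the pore (flow) area.
Plume center vt = 1.10 × 1520 = 1672 m, so the well at 1680 m is 8 m downgradient of the peak.
√(4πDt) = 18.34 m, giving peak height M/(n_e·A·√(4πDt)) = 7.87/(0.26 × 4.65 × 18.34) = 0.3549 kg/m³.
(x−vt)²/(4Dt) = (8)²/(4 × 0.0176 × 1520) = 0.5981; exp(−0.5981) = 0.5499.
C = 0.3549 × 0.5499 = 0.195 kg/m³.

0.195 kg/m³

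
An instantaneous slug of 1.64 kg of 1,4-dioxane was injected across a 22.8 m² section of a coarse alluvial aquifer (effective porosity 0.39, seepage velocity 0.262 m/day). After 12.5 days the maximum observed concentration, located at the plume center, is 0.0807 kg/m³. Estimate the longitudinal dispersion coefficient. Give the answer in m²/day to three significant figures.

At the plume center C_max = M/(n_e·A·√(4πDt)), so D = M²/(4πt·(n_e·A·C_max)²).
n_e·A·C_max = 0.39 × 22.8 × 0.0807 = 0.7176 kg/m.
D = 1.64²/(4π × 12.5 × 0.7176²) = 0.0333 m²/day.

0.0333 m²/day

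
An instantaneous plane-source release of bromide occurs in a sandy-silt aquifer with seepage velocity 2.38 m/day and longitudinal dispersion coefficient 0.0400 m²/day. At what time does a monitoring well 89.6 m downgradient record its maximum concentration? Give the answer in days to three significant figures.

For the 1D instantaneous-source solution, setting ∂C/∂t = 0 at fixed x gives v²t² + 2Dt − x² = 0, so t = (√(D² + v²x²) − D)/v².
√(D² + v²x²) = √(0.0400² + 2.38² × 89.6²) = 213.2; v² = 5.6644.
t = (213.2 − 0.0400)/5.6644 = 37.6 days (vs. the pure-advection estimate x/v = 37.6 d).

37.6 days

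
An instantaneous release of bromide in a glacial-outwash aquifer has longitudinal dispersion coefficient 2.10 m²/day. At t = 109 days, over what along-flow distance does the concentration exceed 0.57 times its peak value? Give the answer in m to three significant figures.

The plume is Gaussian with σ = √(2Dt) = √(2 × 2.10 × 109) = 21.40 m.
C/C_peak = exp(−Δx²/(2σ²)) = 0.57 ⇒ Δx = σ·√(−2 ln 0.57) = 21.40 × 1.060 = 22.68 m.
Width = 2Δx = 45.4 m.

45.4 m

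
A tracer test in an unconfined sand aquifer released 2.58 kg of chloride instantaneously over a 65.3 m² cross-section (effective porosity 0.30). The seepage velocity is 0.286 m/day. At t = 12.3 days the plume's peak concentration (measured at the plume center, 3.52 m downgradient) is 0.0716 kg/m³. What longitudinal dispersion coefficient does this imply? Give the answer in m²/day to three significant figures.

0.0219 m²/day

At the plume center C_max = M/(n_e·A·√(4πDt)), so D = M²/(4πt·(n_e·A·C_max)²).
n_e·A·C_max = 0.30 × 65.3 × 0.0716 = 1.403 kg/m.
D = 2.58²/(4π × 12.3 × 1.403²) = 0.0219 m²/day.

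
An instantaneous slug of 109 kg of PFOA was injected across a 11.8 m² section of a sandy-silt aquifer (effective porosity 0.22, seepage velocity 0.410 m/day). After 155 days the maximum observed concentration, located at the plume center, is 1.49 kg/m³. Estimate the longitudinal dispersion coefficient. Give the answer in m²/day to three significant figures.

At the plume center C_max = M/(n_e·A·√(4πDt)), so D = M²/(4πt·(n_e·A·C_max)²).
n_e·A·C_max = 0.22 × 11.8 × 1.49 = 3.868 kg/m.
D = 109²/(4π × 155 × 3.868²) = 0.408 m²/day.

0.408 m²/day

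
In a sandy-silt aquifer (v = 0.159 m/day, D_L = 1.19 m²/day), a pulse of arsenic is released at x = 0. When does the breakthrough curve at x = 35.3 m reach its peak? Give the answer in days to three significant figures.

For the 1D instantaneous-source solution, setting ∂C/∂t = 0 at fixed x gives v²t² + 2Dt − x² = 0, so t = (√(D² + v²x²) − D)/v².
√(D² + v²x²) = √(1.19² + 0.159² × 35.3²) = 5.737; v² = 0.025281.
t = (5.737 − 1.19)/0.025281 = 180 days (vs. the pure-advection estimate x/v = 222 d).

180 days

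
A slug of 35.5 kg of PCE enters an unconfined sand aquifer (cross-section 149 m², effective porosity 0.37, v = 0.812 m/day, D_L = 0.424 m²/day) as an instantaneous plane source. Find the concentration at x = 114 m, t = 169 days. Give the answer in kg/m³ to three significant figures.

0.00327 kg/m³

For an instantaneous plane source, C(x,t) = M/(n_e·A·√(4πDt)) · exp(−(x−vt)²/(4Dt)), with n_e·A the pore (flow) area.
Plume center vt = 0.812 × 169 = 137.228 m, so the well at 114 m is 23.228 m upgradient of the peak.
√(4πDt) = 30.01 m, giving peak height M/(n_e·A·√(4πDt)) = 35.5/(0.37 × 149 × 30.01) = 0.02146 kg/m³.
(x−vt)²/(4Dt) = (-23.228)²/(4 × 0.424 × 169) = 1.882; exp(−1.882) = 0.1523.
C = 0.02146 × 0.1523 = 0.00327 kg/m³.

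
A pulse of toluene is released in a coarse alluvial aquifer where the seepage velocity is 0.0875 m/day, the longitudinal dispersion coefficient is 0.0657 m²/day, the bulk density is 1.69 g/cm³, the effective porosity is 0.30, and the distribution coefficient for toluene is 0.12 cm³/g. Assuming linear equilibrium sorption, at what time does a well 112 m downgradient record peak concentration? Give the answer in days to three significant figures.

Retardation factor R = 1 + ρ_b·K_d/n = 1 + 1.69 × 0.12/0.30 = 1.676.
Sorption retards both mechanisms: v_R = v/R = 0.05221 m/day, D_R = D/R = 0.03920 m²/day.
Peak time from v_R²t² + 2D_R t − x² = 0: t = (√(D_R² + v_R²x²) − D_R)/v_R².
√(D_R² + v_R²x²) = √(0.03920² + 0.05221² × 112²) = 5.848; v_R² = 0.002726.
t = (5.848 − 0.03920)/0.002726 = 2130 days.

2130 days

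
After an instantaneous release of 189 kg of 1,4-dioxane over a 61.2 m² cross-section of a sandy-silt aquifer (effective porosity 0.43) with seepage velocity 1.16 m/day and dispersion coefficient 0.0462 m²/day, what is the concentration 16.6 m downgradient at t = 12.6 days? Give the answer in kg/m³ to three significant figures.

For an instantaneous plane source, C(x,t) = M/(n_e·A·√(4πDt)) · exp(−(x−vt)²/(4Dt)), with n_e·A the pore (flow) area.
Plume center vt = 1.16 × 12.6 = 14.616 m, so the well at 16.6 m is 1.984 m downgradient of the peak.
√(4πDt) = 2.705 m, giving peak height M/(n_e·A·√(4πDt)) = 189/(0.43 × 61.2 × 2.705) = 2.655 kg/m³.
(x−vt)²/(4Dt) = (1.984)²/(4 × 0.0462 × 12.6) = 1.690; exp(−1.690) = 0.1845.
C = 2.655 × 0.1845 = 0.490 kg/m³.

0.490 kg/m³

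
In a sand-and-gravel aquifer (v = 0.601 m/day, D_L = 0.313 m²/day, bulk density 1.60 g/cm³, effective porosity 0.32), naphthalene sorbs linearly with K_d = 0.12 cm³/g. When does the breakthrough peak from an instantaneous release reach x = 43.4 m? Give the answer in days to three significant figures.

114 days

Retardation factor R = 1 + ρ_b·K_d/n = 1 + 1.60 × 0.12/0.32 = 1.600.
Sorption retards both mechanisms: v_R = v/R = 0.3756 m/day, D_R = D/R = 0.1956 m²/day.
Peak time from v_R²t² + 2D_R t − x² = 0: t = (√(D_R² + v_R²x²) − D_R)/v_R².
√(D_R² + v_R²x²) = √(0.1956² + 0.3756² × 43.4²) = 16.30; v_R² = 0.1411.
t = (16.30 − 0.1956)/0.1411 = 114 days.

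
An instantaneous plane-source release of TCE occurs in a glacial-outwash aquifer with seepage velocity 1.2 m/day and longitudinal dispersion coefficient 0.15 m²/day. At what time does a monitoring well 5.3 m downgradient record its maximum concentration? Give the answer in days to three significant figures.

4.31 days

For the 1D instantaneous-source solution, setting ∂C/∂t = 0 at fixed x gives v²t² + 2Dt − x² = 0, so t = (√(D² + v²x²) − D)/v².
√(D² + v²x²) = √(0.15² + 1.2² × 5.3²) = 6.362; v² = 1.44.
t = (6.362 − 0.15)/1.44 = 4.31 days (vs. the pure-advection estimate x/v = 4.42 d).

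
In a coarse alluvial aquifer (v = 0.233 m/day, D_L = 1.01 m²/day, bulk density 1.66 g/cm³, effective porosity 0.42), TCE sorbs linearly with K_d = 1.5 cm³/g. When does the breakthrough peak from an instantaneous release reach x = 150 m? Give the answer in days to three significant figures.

Retardation factor R = 1 + ρ_b·K_d/n = 1 + 1.66 × 1.5/0.42 = 6.929.
Sorption retards both mechanisms: v_R = v/R = 0.03363 m/day, D_R = D/R = 0.1458 m²/day.
Peak time from v_R²t² + 2D_R t − x² = 0: t = (√(D_R² + v_R²x²) − D_R)/v_R².
√(D_R² + v_R²x²) = √(0.1458² + 0.03363² × 150²) = 5.047; v_R² = 0.001131.
t = (5.047 − 0.1458)/0.001131 = 4330 days.

4330 days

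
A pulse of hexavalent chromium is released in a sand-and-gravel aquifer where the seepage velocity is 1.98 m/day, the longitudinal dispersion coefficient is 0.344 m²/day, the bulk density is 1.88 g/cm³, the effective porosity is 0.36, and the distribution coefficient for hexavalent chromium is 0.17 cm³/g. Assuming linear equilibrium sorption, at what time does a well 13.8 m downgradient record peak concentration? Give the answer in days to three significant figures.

Retardation factor R = 1 + ρ_b·K_d/n = 1 + 1.88 × 0.17/0.36 = 1.888.
Sorption retards both mechanisms: v_R = v/R = 1.049 m/day, D_R = D/R = 0.1822 m²/day.
Peak time from v_R²t² + 2D_R t − x² = 0: t = (√(D_R² + v_R²x²) − D_R)/v_R².
√(D_R² + v_R²x²) = √(0.1822² + 1.049² × 13.8²) = 14.48; v_R² = 1.100.
t = (14.48 − 0.1822)/1.100 = 13.0 days.

13.0 days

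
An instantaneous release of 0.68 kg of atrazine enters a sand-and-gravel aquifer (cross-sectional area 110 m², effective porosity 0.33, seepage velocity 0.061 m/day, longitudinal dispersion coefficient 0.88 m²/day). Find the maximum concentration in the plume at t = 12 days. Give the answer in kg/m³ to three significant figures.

0.00163 kg/m³

The peak of an instantaneous 1D plume sits at x = vt; there the Gaussian factor is 1 and C_max = M/(n_e·A·√(4πDt)), where n_e·A is the pore area the mass is dissolved in.
√(4πDt) = √(4π × 0.88 × 12) = 11.52 m, so C_max = 0.68/(0.33 × 110 × 11.52) = 0.00163 kg/m³.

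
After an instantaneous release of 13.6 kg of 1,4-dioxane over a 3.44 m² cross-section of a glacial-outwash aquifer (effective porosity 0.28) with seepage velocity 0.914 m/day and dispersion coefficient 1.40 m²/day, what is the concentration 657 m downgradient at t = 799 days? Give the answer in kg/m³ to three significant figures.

0.0359 kg/m³

For an instantaneous plane source, C(x,t) = M/(n_e·A·√(4πDt)) · exp(−(x−vt)²/(4Dt)), with n_e·A the pore (flow) area.
Plume center vt = 0.914 × 799 = 730.286 m, so the well at 657 m is 73.286 m upgradient of the peak.
√(4πDt) = 118.6 m, giving peak height M/(n_e·A·√(4πDt)) = 13.6/(0.28 × 3.44 × 118.6) = 0.1191 kg/m³.
(x−vt)²/(4Dt) = (-73.286)²/(4 × 1.40 × 799) = 1.200; exp(−1.200) = 0.3012.
C = 0.1191 × 0.3012 = 0.0359 kg/m³.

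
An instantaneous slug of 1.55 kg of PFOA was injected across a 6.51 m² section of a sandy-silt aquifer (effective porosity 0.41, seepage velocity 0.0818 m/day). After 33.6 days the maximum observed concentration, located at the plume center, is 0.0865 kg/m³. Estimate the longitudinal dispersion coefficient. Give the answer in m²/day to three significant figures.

At the plume center C_max = M/(n_e·A·√(4πDt)), so D = M²/(4πt·(n_e·A·C_max)²).
n_e·A·C_max = 0.41 × 6.51 × 0.0865 = 0.2309 kg/m.
D = 1.55²/(4π × 33.6 × 0.2309²) = 0.107 m²/day.

0.107 m²/day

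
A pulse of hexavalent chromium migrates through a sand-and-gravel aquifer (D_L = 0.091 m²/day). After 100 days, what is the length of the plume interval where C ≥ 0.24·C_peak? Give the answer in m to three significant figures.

The plume is Gaussian with σ = √(2Dt) = √(2 × 0.091 × 100) = 4.266 m.
C/C_peak = exp(−Δx²/(2σ²)) = 0.24 ⇒ Δx = σ·√(−2 ln 0.24) = 4.266 × 1.689 = 7.205 m.
Width = 2Δx = 14.4 m.

14.4 m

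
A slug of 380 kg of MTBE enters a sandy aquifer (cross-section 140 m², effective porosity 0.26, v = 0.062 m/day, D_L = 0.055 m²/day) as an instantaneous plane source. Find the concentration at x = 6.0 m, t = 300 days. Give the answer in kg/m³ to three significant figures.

0.0654 kg/m³

For an instantaneous plane source, C(x,t) = M/(n_e·A·√(4πDt)) · exp(−(x−vt)²/(4Dt)), with n_e·A the pore (flow) area.
Plume center vt = 0.062 × 300 = 18.6 m, so the well at 6.0 m is 12.6 m upgradient of the peak.
√(4πDt) = 14.40 m, giving peak height M/(n_e·A·√(4πDt)) = 380/(0.26 × 140 × 14.40) = 0.7250 kg/m³.
(x−vt)²/(4Dt) = (-12.6)²/(4 × 0.055 × 300) = 2.405; exp(−2.405) = 0.09027.
C = 0.7250 × 0.09027 = 0.0654 kg/m³.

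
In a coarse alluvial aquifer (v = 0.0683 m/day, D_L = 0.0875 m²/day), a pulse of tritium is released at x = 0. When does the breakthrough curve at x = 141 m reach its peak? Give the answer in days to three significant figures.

For the 1D instantaneous-source solution, setting ∂C/∂t = 0 at fixed x gives v²t² + 2Dt − x² = 0, so t = (√(D² + v²x²) − D)/v².
√(D² + v²x²) = √(0.0875² + 0.0683² × 141²) = 9.631; v² = 0.00466489.
t = (9.631 − 0.0875)/0.00466489 = 2050 days (vs. the pure-advection estimate x/v = 2060 d).

2050 days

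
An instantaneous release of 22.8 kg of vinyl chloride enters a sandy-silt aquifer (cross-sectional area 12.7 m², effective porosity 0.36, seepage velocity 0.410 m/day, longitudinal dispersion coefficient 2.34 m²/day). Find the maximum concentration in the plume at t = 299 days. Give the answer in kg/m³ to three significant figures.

0.0532 kg/m³

The peak of an instantaneous 1D plume sits at x = vt; there the Gaussian factor is 1 and C_max = M/(n_e·A·√(4πDt)), where n_e·A is the pore area the mass is dissolved in.
√(4πDt) = √(4π × 2.34 × 299) = 93.77 m, so C_max = 22.8/(0.36 × 12.7 × 93.77) = 0.0532 kg/m³.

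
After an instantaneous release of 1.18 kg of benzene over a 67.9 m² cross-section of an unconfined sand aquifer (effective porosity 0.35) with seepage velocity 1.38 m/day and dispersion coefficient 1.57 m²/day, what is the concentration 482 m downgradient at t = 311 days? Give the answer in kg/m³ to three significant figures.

For an instantaneous plane source, C(x,t) = M/(n_e·A·√(4πDt)) · exp(−(x−vt)²/(4Dt)), with n_e·A the pore (flow) area.
Plume center vt = 1.38 × 311 = 429.18 m, so the well at 482 m is 52.82 m downgradient of the peak.
√(4πDt) = 78.33 m, giving peak height M/(n_e·A·√(4πDt)) = 1.18/(0.35 × 67.9 × 78.33) = 0.0006339 kg/m³.
(x−vt)²/(4Dt) = (52.82)²/(4 × 1.57 × 311) = 1.428; exp(−1.428) = 0.2398.
C = 0.0006339 × 0.2398 = 0.000152 kg/m³.

0.000152 kg/m³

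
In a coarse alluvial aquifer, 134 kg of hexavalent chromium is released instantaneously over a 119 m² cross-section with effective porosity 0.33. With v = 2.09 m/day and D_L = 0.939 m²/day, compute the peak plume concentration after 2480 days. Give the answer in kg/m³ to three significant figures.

The peak of an instantaneous 1D plume sits at x = vt; there the Gaussian factor is 1 and C_max = M/(n_e·A·√(4πDt)), where n_e·A is the pore area the mass is dissolved in.
√(4πDt) = √(4π × 0.939 × 2480) = 171.1 m, so C_max = 134/(0.33 × 119 × 171.1) = 0.0199 kg/m³.

0.0199 kg/m³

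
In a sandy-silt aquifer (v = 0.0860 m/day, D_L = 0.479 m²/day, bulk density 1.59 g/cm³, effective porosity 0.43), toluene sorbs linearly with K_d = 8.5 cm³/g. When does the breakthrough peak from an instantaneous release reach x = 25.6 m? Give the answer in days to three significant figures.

Retardation factor R = 1 + ρ_b·K_d/n = 1 + 1.59 × 8.5/0.43 = 32.43.
Sorption retards both mechanisms: v_R = v/R = 0.002652 m/day, D_R = D/R = 0.01477 m²/day.
Peak time from v_R²t² + 2D_R t − x² = 0: t = (√(D_R² + v_R²x²) − D_R)/v_R².
√(D_R² + v_R²x²) = √(0.01477² + 0.002652² × 25.6²) = 0.06948; v_R² = 7.033e-06.
t = (0.06948 − 0.01477)/7.033e-06 = 7780 days.

7780 days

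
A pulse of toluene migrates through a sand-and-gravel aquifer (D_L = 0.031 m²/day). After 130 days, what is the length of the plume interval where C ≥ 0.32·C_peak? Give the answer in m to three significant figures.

The plume is Gaussian with σ = √(2Dt) = √(2 × 0.031 × 130) = 2.839 m.
C/C_peak = exp(−Δx²/(2σ²)) = 0.32 ⇒ Δx = σ·√(−2 ln 0.32) = 2.839 × 1.510 = 4.287 m.
Width = 2Δx = 8.57 m.

8.57 m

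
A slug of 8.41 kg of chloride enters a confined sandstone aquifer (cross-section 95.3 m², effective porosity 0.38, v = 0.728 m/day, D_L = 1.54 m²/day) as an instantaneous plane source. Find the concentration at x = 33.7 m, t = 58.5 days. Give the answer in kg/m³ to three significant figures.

For an instantaneous plane source, C(x,t) = M/(n_e·A·√(4πDt)) · exp(−(x−vt)²/(4Dt)), with n_e·A the pore (flow) area.
Plume center vt = 0.728 × 58.5 = 42.588 m, so the well at 33.7 m is 8.888 m upgradient of the peak.
√(4πDt) = 33.65 m, giving peak height M/(n_e·A·√(4πDt)) = 8.41/(0.38 × 95.3 × 33.65) = 0.006901 kg/m³.
(x−vt)²/(4Dt) = (-8.888)²/(4 × 1.54 × 58.5) = 0.2192; exp(−0.2192) = 0.8032.
C = 0.006901 × 0.8032 = 0.00554 kg/m³.

0.00554 kg/m³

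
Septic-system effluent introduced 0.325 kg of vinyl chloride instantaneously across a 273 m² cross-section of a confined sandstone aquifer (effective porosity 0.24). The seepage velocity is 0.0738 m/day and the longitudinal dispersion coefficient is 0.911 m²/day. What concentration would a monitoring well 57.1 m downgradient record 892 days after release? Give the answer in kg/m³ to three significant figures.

4.79e-05 kg/m³

For an instantaneous plane source, C(x,t) = M/(n_e·A·√(4πDt)) · exp(−(x−vt)²/(4Dt)), with n_e·A the pore (flow) area.
Plume center vt = 0.0738 × 892 = 65.8296 m, so the well at 57.1 m is 8.7296 m upgradient of the peak.
√(4πDt) = 101.1 m, giving peak height M/(n_e·A·√(4πDt)) = 0.325/(0.24 × 273 × 101.1) = 4.906e-05 kg/m³.
(x−vt)²/(4Dt) = (-8.7296)²/(4 × 0.911 × 892) = 0.02344; exp(−0.02344) = 0.9768.
C = 4.906e-05 × 0.9768 = 4.79e-05 kg/m³.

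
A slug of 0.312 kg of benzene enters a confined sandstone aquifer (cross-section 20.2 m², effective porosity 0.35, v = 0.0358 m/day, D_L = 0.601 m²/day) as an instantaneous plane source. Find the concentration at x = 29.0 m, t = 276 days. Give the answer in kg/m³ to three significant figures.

For an instantaneous plane source, C(x,t) = M/(n_e·A·√(4πDt)) · exp(−(x−vt)²/(4Dt)), with n_e·A the pore (flow) area.
Plume center vt = 0.0358 × 276 = 9.8808 m, so the well at 29.0 m is 19.1192 m downgradient of the peak.
√(4πDt) = 45.66 m, giving peak height M/(n_e·A·√(4πDt)) = 0.312/(0.35 × 20.2 × 45.66) = 0.0009665 kg/m³.
(x−vt)²/(4Dt) = (19.1192)²/(4 × 0.601 × 276) = 0.5509; exp(−0.5509) = 0.5764.
C = 0.0009665 × 0.5764 = 0.000557 kg/m³.

0.000557 kg/m³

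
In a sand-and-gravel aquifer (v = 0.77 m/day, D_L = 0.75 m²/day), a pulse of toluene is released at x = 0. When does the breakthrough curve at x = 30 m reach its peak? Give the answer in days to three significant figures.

For the 1D instantaneous-source solution, setting ∂C/∂t = 0 at fixed x gives v²t² + 2Dt − x² = 0, so t = (√(D² + v²x²) − D)/v².
√(D² + v²x²) = √(0.75² + 0.77² × 30²) = 23.11; v² = 0.5929.
t = (23.11 − 0.75)/0.5929 = 37.7 days (vs. the pure-advection estimate x/v = 39.0 d).

37.7 days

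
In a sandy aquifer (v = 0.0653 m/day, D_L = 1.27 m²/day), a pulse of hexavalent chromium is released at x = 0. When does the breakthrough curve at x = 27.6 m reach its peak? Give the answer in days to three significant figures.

219 days

For the 1D instantaneous-source solution, setting ∂C/∂t = 0 at fixed x gives v²t² + 2Dt − x² = 0, so t = (√(D² + v²x²) − D)/v².
√(D² + v²x²) = √(1.27² + 0.0653² × 27.6²) = 2.205; v² = 0.00426409.
t = (2.205 − 1.27)/0.00426409 = 219 days (vs. the pure-advection estimate x/v = 423 d).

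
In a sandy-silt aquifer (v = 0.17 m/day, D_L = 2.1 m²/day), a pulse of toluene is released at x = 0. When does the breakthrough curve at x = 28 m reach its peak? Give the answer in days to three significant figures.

For the 1D instantaneous-source solution, setting ∂C/∂t = 0 at fixed x gives v²t² + 2Dt − x² = 0, so t = (√(D² + v²x²) − D)/v².
√(D² + v²x²) = √(2.1² + 0.17² × 28²) = 5.203; v² = 0.0289.
t = (5.203 − 2.1)/0.0289 = 107 days (vs. the pure-advection estimate x/v = 165 d).

107 days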